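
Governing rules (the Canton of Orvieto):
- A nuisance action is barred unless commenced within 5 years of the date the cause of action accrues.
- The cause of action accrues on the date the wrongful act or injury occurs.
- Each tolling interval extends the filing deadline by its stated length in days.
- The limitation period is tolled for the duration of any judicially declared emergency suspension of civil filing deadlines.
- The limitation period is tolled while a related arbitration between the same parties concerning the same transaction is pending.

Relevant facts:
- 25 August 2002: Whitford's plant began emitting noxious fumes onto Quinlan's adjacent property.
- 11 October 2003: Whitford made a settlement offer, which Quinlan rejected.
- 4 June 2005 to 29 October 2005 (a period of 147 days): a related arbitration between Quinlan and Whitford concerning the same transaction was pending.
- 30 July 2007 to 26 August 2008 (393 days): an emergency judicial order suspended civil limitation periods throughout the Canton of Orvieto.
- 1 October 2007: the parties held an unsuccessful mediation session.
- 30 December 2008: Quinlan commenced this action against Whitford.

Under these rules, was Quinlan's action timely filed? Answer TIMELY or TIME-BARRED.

The limitation period began to run on 25 August 2002.
Adding the 5 years base period to 25 August 2002 gives a deadline of 25 August 2007, before any tolling.
The period was tolled for 147 days by the pending related arbitration (4 June 2005 to 29 October 2005), pushing the deadline to 19 January 2008.
The period was tolled for 393 days by the emergency suspension of filing deadlines (30 July 2007 to 26 August 2008), pushing the deadline to 15 February 2009.
Nothing else in the chronology tolls or restarts the period.
Quinlan filed on 30 December 2008, before the 15 February 2009 deadline, so the action is timely.

TIMELY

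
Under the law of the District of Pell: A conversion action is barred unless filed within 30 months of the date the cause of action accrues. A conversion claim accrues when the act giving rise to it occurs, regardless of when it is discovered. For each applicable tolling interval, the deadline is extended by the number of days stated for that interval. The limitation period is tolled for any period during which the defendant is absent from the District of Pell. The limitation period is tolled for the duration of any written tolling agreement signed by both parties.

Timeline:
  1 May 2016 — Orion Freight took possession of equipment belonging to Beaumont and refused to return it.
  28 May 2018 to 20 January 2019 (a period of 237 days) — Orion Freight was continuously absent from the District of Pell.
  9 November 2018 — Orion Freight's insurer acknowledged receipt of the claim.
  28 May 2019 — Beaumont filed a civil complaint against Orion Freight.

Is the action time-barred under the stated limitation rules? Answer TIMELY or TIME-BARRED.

TIMELY

The cause of action accrued on 1 May 2016, the date of the act.
Adding the 30 months base period to 1 May 2016 gives a deadline of 1 November 2018, before any tolling.
The period was tolled for 237 days by the defendant's absence from the jurisdiction (28 May 2018 to 20 January 2019), pushing the deadline to 26 June 2019.
None of the other events listed affects the running of the period under the stated rules.
The 28 May 2019 filing precedes the 26 June 2019 deadline; the claim is timely.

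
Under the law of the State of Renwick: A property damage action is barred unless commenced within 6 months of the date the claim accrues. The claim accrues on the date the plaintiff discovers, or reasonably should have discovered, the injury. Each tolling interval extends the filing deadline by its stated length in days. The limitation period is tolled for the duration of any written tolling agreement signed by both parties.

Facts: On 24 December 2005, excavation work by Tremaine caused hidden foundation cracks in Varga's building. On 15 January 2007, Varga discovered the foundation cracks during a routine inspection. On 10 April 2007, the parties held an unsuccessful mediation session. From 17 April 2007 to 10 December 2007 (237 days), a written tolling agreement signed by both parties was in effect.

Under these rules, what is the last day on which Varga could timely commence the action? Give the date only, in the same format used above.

The claim did not accrue until Varga discovered the injury on 15 January 2007; the 24 December 2005 act date does not start the clock under the stated rule.
6 months from 15 January 2007 is 15 July 2007.
Because the written tolling agreement ran from 17 April 2007 to 10 December 2007, the deadline is extended by 237 days to 8 March 2008.
Nothing else in the chronology tolls or restarts the period.

8 March 2008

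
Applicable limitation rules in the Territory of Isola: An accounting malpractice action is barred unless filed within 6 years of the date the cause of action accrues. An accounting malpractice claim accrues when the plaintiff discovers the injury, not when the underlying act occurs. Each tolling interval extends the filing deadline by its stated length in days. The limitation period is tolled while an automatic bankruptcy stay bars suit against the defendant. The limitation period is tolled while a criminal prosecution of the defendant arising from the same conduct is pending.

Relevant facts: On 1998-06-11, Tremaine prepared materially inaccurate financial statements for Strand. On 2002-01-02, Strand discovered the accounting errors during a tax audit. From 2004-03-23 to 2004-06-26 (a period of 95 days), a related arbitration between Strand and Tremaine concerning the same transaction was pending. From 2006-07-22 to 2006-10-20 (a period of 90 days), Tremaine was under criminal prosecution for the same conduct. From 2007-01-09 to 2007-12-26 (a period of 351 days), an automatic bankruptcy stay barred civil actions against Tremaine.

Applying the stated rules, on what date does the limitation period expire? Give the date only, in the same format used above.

2009-03-18

Accrual is tied to discovery, so the period began on 2002-01-02 rather than on 1998-06-11 when the act occurred.
6 years from 2002-01-02 is 2008-01-02.
Because the pending criminal prosecution ran from 2006-07-22 to 2006-10-20, the deadline is extended by 90 days to 2008-04-01.
The automatic bankruptcy stay from 2007-01-09 to 2007-12-26 tolled the period for 351 days, extending the deadline to 2009-03-18.
The pending related arbitration from 2004-03-23 to 2004-06-26 does not toll the period, because no stated rule makes a pending arbitration a tolling event.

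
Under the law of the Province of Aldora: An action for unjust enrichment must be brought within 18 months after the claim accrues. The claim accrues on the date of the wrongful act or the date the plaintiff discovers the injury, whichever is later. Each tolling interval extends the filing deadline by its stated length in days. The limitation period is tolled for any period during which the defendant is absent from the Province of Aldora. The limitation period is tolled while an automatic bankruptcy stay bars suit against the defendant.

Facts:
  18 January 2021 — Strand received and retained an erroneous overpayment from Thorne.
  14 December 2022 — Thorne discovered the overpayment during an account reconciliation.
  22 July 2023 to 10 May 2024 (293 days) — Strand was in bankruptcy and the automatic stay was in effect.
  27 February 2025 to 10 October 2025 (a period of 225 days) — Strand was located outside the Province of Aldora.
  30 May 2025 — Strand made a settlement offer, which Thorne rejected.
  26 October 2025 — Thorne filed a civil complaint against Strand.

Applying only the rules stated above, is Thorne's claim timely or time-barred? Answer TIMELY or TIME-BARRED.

Because discovery on 14 December 2022 post-dates the 18 January 2021 act, accrual under the later-of rule falls on 14 December 2022.
The untolled deadline — 18 months after 14 December 2022 — is 14 June 2024.
The period was tolled for 293 days by the automatic bankruptcy stay (22 July 2023 to 10 May 2024), pushing the deadline to 3 April 2025.
Because the defendant's absence from the jurisdiction ran from 27 February 2025 to 10 October 2025, the deadline is extended by 225 days to 14 November 2025.
Nothing else in the chronology tolls or restarts the period.
Filing on 26 October 2025 beat the 14 November 2025 deadline — the action is timely.

TIMELY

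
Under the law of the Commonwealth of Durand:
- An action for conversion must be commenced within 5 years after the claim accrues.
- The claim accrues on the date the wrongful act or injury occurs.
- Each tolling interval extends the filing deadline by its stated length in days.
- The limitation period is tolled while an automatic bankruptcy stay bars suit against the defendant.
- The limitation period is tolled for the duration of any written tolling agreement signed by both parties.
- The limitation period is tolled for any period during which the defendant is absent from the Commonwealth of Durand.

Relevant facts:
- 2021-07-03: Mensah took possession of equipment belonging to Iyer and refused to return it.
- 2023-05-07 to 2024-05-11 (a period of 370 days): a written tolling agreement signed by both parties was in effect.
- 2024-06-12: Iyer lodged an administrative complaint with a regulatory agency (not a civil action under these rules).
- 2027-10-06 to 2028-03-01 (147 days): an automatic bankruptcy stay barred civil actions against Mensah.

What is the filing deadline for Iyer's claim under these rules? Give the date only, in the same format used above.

The limitation period began to run on 2021-07-03.
The untolled deadline — 5 years after 2021-07-03 — is 2026-07-03.
Because the written tolling agreement ran from 2023-05-07 to 2024-05-11, the deadline is extended by 370 days to 2027-07-08.
By the time the automatic bankruptcy stay began on 2027-10-06, the limitation period had already expired on 2027-07-08; that interval cannot revive it.
None of the other events listed affects the running of the period under the stated rules.

2027-07-08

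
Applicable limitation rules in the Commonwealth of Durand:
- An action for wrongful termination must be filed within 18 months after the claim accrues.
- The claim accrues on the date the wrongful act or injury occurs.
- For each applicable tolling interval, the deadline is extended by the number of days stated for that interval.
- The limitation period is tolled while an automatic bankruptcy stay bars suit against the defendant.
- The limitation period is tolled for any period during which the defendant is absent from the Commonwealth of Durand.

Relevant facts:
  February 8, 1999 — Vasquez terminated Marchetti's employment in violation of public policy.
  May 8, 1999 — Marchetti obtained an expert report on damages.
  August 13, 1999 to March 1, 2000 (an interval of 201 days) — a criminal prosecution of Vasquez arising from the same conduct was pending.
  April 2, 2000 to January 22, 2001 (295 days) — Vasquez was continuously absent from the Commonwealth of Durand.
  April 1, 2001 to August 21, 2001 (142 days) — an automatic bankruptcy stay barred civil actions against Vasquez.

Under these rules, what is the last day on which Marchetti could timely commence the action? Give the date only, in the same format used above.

October 19, 2001

The limitation period began to run on February 8, 1999.
18 months from February 8, 1999 is August 8, 2000.
The period was tolled for 295 days by the defendant's absence from the jurisdiction (April 2, 2000 to January 22, 2001), pushing the deadline to May 30, 2001.
Because the automatic bankruptcy stay ran from April 1, 2001 to August 21, 2001, the deadline is extended by 142 days to October 19, 2001.
Although a criminal prosecution ran from August 13, 1999 to March 1, 2000, the stated rules do not make that a tolling event, so it is disregarded.
The other events in the timeline have no effect on the limitation period under the stated rules.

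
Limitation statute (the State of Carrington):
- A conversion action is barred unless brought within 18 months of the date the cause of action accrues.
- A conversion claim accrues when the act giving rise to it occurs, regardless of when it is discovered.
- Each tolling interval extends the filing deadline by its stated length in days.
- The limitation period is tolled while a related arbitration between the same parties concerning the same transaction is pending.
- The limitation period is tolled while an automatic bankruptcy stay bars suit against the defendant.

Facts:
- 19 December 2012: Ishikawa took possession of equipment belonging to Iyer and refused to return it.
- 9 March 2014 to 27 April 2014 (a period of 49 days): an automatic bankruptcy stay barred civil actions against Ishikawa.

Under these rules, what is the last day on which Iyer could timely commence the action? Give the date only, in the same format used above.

7 August 2014

The limitation period began to run on 19 December 2012.
The untolled deadline — 18 months after 19 December 2012 — is 19 June 2014.
The automatic bankruptcy stay from 9 March 2014 to 27 April 2014 tolled the period for 49 days, extending the deadline to 7 August 2014.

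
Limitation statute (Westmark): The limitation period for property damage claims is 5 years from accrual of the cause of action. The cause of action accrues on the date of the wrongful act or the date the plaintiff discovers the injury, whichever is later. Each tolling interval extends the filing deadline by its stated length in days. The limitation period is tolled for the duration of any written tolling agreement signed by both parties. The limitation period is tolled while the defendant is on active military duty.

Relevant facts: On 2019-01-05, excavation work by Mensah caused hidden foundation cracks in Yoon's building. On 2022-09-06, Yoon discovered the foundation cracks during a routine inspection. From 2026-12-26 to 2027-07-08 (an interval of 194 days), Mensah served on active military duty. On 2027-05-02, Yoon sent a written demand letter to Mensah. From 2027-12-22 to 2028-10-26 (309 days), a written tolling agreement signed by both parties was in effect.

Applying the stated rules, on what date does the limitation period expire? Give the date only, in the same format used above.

Because discovery on 2022-09-06 post-dates the 2019-01-05 act, accrual under the later-of rule falls on 2022-09-06.
5 years from 2022-09-06 is 2027-09-06.
The period was tolled for 194 days by the defendant's active military service (2026-12-26 to 2027-07-08), pushing the deadline to 2028-03-18.
Because the written tolling agreement ran from 2027-12-22 to 2028-10-26, the deadline is extended by 309 days to 2029-01-21.
None of the other events listed affects the running of the period under the stated rules.

2029-01-21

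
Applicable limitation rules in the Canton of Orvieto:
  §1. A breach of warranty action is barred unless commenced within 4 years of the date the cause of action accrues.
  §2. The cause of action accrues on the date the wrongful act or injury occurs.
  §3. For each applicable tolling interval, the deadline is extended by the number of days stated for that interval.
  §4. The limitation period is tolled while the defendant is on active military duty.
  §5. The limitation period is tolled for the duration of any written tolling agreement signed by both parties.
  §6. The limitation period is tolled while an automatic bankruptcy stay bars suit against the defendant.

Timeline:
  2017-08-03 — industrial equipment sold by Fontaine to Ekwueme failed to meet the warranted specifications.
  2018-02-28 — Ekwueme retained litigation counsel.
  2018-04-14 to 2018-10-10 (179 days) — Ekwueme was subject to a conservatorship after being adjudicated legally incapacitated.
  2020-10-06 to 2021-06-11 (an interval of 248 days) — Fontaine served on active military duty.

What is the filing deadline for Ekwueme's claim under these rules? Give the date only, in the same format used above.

The limitation period began to run on 2017-08-03.
The untolled deadline — 4 years after 2017-08-03 — is 2021-08-03.
The period was tolled for 248 days by the defendant's active military service (2020-10-06 to 2021-06-11), pushing the deadline to 2022-04-08.
No stated provision tolls the period for the plaintiff's incapacity, so the interval from 2018-04-14 to 2018-10-10 has no effect on the deadline.
None of the other events listed affects the running of the period under the stated rules.

2022-04-08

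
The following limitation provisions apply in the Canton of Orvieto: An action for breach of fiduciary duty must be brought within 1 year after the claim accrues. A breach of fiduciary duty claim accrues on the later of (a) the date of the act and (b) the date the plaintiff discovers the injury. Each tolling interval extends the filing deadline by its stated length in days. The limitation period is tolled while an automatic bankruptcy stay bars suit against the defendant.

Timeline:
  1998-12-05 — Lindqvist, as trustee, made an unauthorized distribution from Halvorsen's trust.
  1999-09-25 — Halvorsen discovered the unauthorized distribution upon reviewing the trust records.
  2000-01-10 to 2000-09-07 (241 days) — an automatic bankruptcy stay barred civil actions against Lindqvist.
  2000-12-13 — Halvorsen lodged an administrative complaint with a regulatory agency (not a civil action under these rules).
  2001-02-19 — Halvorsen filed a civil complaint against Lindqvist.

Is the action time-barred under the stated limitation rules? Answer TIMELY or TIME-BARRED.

TIMELY

The claim accrued on 1999-09-25 — the later of the 1998-12-05 act and the 1999-09-25 discovery.
Adding the 1 year base period to 1999-09-25 gives a deadline of 2000-09-25, before any tolling.
The period was tolled for 241 days by the automatic bankruptcy stay (2000-01-10 to 2000-09-07), pushing the deadline to 2001-05-24.
The other events in the timeline have no effect on the limitation period under the stated rules.
Halvorsen filed on 2001-02-19, before the 2001-05-24 deadline, so the action is timely.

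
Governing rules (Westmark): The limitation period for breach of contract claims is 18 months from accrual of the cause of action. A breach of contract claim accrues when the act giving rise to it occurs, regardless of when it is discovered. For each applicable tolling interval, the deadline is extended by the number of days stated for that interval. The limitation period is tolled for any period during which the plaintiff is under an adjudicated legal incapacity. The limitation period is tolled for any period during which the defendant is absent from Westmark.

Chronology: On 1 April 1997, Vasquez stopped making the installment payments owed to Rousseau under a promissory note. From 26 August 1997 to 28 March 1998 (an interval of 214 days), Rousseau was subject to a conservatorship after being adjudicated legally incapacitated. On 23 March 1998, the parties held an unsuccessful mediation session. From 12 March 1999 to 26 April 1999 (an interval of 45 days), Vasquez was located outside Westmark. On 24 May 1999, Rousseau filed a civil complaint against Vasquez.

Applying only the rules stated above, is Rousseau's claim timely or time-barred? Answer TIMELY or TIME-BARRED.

The limitation period began to run on 1 April 1997.
Adding the 18 months base period to 1 April 1997 gives a deadline of 1 October 1998, before any tolling.
The period was tolled for 214 days by the plaintiff's legal incapacity (26 August 1997 to 28 March 1998), pushing the deadline to 3 May 1999.
Because the defendant's absence from the jurisdiction ran from 12 March 1999 to 26 April 1999, the deadline is extended by 45 days to 17 June 1999.
Nothing else in the chronology tolls or restarts the period.
Filing on 24 May 1999 beat the 17 June 1999 deadline — the action is timely.

TIMELY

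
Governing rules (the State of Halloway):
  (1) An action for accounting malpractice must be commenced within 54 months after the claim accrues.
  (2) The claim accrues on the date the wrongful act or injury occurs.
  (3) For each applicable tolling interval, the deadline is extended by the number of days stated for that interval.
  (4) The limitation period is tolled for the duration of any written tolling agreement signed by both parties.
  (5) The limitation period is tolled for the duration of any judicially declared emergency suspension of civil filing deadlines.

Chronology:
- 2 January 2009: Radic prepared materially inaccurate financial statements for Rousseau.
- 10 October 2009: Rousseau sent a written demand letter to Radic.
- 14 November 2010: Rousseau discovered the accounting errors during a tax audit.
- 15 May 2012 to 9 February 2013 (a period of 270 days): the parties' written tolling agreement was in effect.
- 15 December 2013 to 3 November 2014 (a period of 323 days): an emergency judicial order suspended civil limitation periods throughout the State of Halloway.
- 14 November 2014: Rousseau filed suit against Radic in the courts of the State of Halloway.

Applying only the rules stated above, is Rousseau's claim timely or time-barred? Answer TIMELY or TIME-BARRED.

Accrual is governed by the date of the act, so the period began to run on 2 January 2009; the later discovery on 14 November 2010 is irrelevant under the stated rule.
The untolled deadline — 54 months after 2 January 2009 — is 2 July 2013.
The period was tolled for 270 days by the written tolling agreement (15 May 2012 to 9 February 2013), pushing the deadline to 29 March 2014.
Because the emergency suspension of filing deadlines ran from 15 December 2013 to 3 November 2014, the deadline is extended by 323 days to 15 February 2015.
Nothing else in the chronology tolls or restarts the period.
Filing on 14 November 2014 beat the 15 February 2015 deadline — the action is timely.

TIMELY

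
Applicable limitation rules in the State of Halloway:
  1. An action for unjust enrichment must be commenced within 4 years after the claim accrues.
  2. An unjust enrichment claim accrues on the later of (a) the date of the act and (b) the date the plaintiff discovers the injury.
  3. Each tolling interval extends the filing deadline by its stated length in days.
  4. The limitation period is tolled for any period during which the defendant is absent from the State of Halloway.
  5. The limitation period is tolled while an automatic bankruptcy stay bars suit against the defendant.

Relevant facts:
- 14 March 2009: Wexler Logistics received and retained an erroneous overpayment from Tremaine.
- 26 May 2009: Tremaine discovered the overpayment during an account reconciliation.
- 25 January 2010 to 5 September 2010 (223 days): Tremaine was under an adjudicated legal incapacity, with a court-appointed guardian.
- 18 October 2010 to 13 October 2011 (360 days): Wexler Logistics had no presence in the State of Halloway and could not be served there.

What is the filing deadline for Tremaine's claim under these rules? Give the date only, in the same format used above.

21 May 2014

Taking the later of the act (14 March 2009) and discovery (26 May 2009), the claim accrued on 26 May 2009.
Adding the 4 years base period to 26 May 2009 gives a deadline of 26 May 2013, before any tolling.
The defendant's absence from the jurisdiction from 18 October 2010 to 13 October 2011 tolled the period for 360 days, extending the deadline to 21 May 2014.
No stated provision tolls the period for the plaintiff's incapacity, so the interval from 25 January 2010 to 5 September 2010 has no effect on the deadline.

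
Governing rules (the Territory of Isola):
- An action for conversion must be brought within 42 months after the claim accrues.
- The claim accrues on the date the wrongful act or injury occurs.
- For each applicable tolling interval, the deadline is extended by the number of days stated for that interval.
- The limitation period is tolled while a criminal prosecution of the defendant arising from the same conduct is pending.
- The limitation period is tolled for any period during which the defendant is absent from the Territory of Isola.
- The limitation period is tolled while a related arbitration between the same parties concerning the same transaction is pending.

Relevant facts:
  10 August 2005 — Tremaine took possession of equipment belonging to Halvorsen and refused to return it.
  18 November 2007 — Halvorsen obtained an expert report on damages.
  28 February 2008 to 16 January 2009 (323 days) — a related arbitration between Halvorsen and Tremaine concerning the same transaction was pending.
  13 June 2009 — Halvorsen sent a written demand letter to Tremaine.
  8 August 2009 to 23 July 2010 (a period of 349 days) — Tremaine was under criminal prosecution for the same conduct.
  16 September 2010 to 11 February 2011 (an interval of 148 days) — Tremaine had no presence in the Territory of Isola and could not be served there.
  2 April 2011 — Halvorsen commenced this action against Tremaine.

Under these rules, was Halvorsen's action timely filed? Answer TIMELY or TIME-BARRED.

TIMELY

The limitation period began to run on 10 August 2005.
Adding the 42 months base period to 10 August 2005 gives a deadline of 10 February 2009, before any tolling.
The period was tolled for 323 days by the pending related arbitration (28 February 2008 to 16 January 2009), pushing the deadline to 30 December 2009.
The pending criminal prosecution from 8 August 2009 to 23 July 2010 tolled the period for 349 days, extending the deadline to 14 December 2010.
The defendant's absence from the jurisdiction from 16 September 2010 to 11 February 2011 tolled the period for 148 days, extending the deadline to 11 May 2011.
Nothing else in the chronology tolls or restarts the period.
Filing on 2 April 2011 beat the 11 May 2011 deadline — the action is timely.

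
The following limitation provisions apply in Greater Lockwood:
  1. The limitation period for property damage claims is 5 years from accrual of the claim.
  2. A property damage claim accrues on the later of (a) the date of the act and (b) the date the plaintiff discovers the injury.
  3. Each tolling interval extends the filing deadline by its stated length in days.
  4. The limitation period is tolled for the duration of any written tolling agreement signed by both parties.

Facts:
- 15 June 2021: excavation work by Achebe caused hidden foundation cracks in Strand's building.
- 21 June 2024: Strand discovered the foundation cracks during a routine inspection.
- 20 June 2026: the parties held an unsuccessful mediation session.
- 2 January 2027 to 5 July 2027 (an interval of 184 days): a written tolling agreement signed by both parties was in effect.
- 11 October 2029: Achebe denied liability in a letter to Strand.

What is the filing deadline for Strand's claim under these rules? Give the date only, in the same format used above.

22 December 2029

The claim accrued on 21 June 2024 — the later of the 15 June 2021 act and the 21 June 2024 discovery.
Adding the 5 years base period to 21 June 2024 gives a deadline of 21 June 2029, before any tolling.
The written tolling agreement from 2 January 2027 to 5 July 2027 tolled the period for 184 days, extending the deadline to 22 December 2029.
None of the other events listed affects the running of the period under the stated rules.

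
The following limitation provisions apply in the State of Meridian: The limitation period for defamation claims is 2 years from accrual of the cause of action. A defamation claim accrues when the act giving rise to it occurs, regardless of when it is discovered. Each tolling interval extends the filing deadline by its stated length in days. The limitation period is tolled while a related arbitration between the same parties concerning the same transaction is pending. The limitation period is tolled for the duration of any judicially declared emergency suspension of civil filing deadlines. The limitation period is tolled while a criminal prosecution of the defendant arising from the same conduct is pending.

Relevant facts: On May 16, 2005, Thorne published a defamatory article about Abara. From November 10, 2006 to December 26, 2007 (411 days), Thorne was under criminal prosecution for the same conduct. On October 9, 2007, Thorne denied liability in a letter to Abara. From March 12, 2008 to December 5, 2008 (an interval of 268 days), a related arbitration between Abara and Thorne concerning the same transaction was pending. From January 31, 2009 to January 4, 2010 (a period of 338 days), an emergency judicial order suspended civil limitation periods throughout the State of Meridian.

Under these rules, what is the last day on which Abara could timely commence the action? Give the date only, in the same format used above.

February 26, 2010

The cause of action accrued on May 16, 2005, the date of the act.
2 years from May 16, 2005 is May 16, 2007.
The period was tolled for 411 days by the pending criminal prosecution (November 10, 2006 to December 26, 2007), pushing the deadline to June 30, 2008.
Because the pending related arbitration ran from March 12, 2008 to December 5, 2008, the deadline is extended by 268 days to March 25, 2009.
The period was tolled for 338 days by the emergency suspension of filing deadlines (January 31, 2009 to January 4, 2010), pushing the deadline to February 26, 2010.
Nothing else in the chronology tolls or restarts the period.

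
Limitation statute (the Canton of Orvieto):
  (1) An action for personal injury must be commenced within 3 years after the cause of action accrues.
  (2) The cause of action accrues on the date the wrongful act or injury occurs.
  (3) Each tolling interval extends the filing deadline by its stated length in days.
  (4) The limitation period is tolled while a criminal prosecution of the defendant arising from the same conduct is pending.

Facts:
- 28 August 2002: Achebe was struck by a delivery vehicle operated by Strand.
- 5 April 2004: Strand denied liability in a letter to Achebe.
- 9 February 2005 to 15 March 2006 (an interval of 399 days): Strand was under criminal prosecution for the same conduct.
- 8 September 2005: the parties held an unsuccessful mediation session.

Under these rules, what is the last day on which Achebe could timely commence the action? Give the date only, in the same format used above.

The limitation period began to run on 28 August 2002.
The untolled deadline — 3 years after 28 August 2002 — is 28 August 2005.
The pending criminal prosecution from 9 February 2005 to 15 March 2006 tolled the period for 399 days, extending the deadline to 1 October 2006.
Nothing else in the chronology tolls or restarts the period.

1 October 2006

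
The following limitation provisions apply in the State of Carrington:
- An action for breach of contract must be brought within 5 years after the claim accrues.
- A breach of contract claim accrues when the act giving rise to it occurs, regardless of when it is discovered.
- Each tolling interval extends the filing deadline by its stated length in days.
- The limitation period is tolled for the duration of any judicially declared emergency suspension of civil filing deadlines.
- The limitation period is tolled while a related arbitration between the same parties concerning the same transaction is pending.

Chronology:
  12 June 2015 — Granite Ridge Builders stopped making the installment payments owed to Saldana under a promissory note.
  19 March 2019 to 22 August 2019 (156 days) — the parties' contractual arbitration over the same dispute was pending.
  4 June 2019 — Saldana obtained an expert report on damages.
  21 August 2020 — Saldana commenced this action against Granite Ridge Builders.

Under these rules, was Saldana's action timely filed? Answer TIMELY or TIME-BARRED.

TIMELY

The claim accrued on 12 June 2015, the date of the act.
The untolled deadline — 5 years after 12 June 2015 — is 12 June 2020.
The period was tolled for 156 days by the pending related arbitration (19 March 2019 to 22 August 2019), pushing the deadline to 15 November 2020.
None of the other events listed affects the running of the period under the stated rules.
Saldana filed on 21 August 2020, before the 15 November 2020 deadline, so the action is timely.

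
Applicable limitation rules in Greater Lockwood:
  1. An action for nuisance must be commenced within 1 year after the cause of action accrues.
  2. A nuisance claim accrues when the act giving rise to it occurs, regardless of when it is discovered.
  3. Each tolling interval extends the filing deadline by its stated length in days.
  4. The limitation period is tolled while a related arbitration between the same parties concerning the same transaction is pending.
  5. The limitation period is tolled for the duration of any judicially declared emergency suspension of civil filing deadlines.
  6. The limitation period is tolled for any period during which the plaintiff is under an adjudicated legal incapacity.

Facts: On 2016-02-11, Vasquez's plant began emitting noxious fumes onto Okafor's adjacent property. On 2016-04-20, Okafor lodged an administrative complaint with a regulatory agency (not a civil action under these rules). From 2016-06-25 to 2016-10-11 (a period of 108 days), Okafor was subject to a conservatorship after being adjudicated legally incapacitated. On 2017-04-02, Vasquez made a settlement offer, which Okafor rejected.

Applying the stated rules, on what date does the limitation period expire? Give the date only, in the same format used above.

The limitation period began to run on 2016-02-11.
The untolled deadline — 1 year after 2016-02-11 — is 2017-02-11.
The period was tolled for 108 days by the plaintiff's legal incapacity (2016-06-25 to 2016-10-11), pushing the deadline to 2017-05-30.
None of the other events listed affects the running of the period under the stated rules.

2017-05-30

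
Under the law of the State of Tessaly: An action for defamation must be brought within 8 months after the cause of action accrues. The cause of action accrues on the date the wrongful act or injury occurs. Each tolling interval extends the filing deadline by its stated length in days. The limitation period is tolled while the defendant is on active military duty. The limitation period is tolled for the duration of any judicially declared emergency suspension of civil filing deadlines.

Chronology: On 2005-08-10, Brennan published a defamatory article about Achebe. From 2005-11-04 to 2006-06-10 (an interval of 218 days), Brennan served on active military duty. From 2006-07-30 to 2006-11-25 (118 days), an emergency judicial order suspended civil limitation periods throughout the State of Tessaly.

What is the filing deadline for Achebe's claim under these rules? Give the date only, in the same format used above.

The claim accrued on 2005-08-10, when the wrongful act occurred.
The untolled deadline — 8 months after 2005-08-10 — is 2006-04-10.
The defendant's active military service from 2005-11-04 to 2006-06-10 tolled the period for 218 days, extending the deadline to 2006-11-14.
The period was tolled for 118 days by the emergency suspension of filing deadlines (2006-07-30 to 2006-11-25), pushing the deadline to 2007-03-12.

2007-03-12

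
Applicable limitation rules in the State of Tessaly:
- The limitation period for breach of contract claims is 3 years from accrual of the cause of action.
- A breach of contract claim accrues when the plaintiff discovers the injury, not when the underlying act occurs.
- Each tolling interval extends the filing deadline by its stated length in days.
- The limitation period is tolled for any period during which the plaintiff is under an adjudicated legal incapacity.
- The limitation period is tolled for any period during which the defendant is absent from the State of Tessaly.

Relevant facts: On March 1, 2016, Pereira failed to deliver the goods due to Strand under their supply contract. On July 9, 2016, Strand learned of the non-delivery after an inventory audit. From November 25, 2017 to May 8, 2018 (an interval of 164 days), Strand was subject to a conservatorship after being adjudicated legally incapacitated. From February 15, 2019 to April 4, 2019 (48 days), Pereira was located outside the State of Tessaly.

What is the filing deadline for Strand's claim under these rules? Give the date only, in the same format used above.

Under the discovery rule, the claim accrued on July 9, 2016, when Strand discovered the injury — not on the March 1, 2016 date of the underlying act.
Adding the 3 years base period to July 9, 2016 gives a deadline of July 9, 2019, before any tolling.
The period was tolled for 164 days by the plaintiff's legal incapacity (November 25, 2017 to May 8, 2018), pushing the deadline to December 20, 2019.
The defendant's absence from the jurisdiction from February 15, 2019 to April 4, 2019 tolled the period for 48 days, extending the deadline to February 6, 2020.

February 6, 2020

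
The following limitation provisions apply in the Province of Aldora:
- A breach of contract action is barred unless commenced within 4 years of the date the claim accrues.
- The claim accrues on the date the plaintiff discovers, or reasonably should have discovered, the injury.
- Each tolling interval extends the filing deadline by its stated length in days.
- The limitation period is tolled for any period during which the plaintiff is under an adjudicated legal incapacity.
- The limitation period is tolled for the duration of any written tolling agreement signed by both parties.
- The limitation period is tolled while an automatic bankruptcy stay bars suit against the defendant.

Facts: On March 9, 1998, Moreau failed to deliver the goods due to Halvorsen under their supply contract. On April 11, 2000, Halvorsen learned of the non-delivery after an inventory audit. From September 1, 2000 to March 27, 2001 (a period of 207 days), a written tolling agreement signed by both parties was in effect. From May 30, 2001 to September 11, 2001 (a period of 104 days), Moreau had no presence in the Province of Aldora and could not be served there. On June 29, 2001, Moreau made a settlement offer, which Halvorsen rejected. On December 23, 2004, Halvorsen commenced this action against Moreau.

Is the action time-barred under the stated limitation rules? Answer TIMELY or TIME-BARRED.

Accrual is tied to discovery, so the period began on April 11, 2000 rather than on March 9, 1998 when the act occurred.
The untolled deadline — 4 years after April 11, 2000 — is April 11, 2004.
The written tolling agreement from September 1, 2000 to March 27, 2001 tolled the period for 207 days, extending the deadline to November 4, 2004.
Although the defendant's absence ran from May 30, 2001 to September 11, 2001, the stated rules do not make that a tolling event, so it is disregarded.
The other events in the timeline have no effect on the limitation period under the stated rules.
Halvorsen filed on December 23, 2004, after the November 4, 2004 deadline, so the action is time-barred.

TIME-BARRED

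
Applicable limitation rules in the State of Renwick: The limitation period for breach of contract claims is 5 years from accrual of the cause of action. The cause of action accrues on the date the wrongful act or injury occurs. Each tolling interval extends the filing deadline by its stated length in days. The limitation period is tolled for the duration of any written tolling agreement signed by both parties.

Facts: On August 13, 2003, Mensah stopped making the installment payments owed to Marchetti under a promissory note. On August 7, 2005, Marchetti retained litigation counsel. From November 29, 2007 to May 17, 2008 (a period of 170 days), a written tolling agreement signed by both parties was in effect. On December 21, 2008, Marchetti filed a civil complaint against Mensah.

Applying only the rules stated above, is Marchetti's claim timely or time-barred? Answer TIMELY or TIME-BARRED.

TIMELY

The cause of action accrued on August 13, 2003, the date of the act.
5 years from August 13, 2003 is August 13, 2008.
The period was tolled for 170 days by the written tolling agreement (November 29, 2007 to May 17, 2008), pushing the deadline to January 30, 2009.
Nothing else in the chronology tolls or restarts the period.
Filing on December 21, 2008 beat the January 30, 2009 deadline — the action is timely.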